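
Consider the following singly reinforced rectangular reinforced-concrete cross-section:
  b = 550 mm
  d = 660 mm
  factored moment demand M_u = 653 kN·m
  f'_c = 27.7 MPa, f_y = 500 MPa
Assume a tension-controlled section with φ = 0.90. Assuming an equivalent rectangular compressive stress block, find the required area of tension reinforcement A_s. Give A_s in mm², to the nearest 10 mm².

M_n = M_u/φ = 653/0.90 = 725.556 kN·m.
With M_n = 0.85 f'_c a b (d − a/2), solve the quadratic for a:
a = d − √(d² − 2M_n/(0.85 f'_c b)) = 660 − √(660² − 2 × 725.556×10⁶/(0.85 × 27.7 × 550)) = 91.19 mm.
A_s = 0.85 f'_c a b / f_y = 0.85 × 27.7 × 91.19 × 550 / 500 = 2361.8 mm².

A_s ≈ 2360 mm²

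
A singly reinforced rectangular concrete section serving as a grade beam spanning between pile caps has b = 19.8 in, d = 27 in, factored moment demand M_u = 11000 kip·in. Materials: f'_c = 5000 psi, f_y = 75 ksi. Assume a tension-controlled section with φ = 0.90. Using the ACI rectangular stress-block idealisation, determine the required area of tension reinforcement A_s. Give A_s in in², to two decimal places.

M_n = M_u/φ = 11000/0.90 = 12222.2 kip·in.
From M_n = 0.85 f'_c a b (d − a/2):
a = d − √(d² − 2M_n/(0.85 f'_c b)) = 27 − √(27² − 2 × 12222.2/(0.85 × 5 × 19.8)) = 6.059 in.
A_s = 0.85 f'_c a b / f_y = 0.85 × 5 × 6.059 × 19.8 / 75 = 6.798 in².

A_s ≈ 6.80 in²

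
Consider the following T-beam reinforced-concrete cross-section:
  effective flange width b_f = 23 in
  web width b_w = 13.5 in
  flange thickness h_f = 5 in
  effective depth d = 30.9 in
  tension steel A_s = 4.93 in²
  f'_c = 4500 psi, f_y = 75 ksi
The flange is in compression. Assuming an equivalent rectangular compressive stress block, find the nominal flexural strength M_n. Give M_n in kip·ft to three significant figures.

Tension: T = A_s f_y = 4.93 × 75 = 369.75 kips.
Try a within the flange: a = T/(0.85 f'_c b_f) = 369.75/(0.85 × 4.5 × 23) = 4.203 in.
Since a = 4.203 ≤ h_f = 5 in, the stress block lies entirely in the flange; analyse as a rectangular beam of width b_f.
M_n = T(d − a/2) = 369.75 × (30.9 − 2.1015) = 10648.2 kip·in.
M_n = 10648.2/12 = 887.35 kip·ft.

M_n ≈ 887 kip·ft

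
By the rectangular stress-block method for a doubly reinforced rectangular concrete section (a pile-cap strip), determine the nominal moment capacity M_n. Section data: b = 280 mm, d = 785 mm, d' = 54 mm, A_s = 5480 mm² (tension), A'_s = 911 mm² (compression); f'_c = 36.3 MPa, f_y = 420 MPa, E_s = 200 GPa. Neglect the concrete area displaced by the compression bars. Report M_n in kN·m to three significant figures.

M_n ≈ 1570 kN·m

Assume both tension and compression steel yield.
Net tension couple steel: A_s − A'_s = 4569 mm².
a = (A_s − A'_s) f_y / (0.85 f'_c b) = 1918980/(0.85 × 36.3 × 280) = 222.12 mm.
c = a/β₁ = 222.12/0.791 = 280.81 mm; ε'_s = 0.003(c − d')/c = 0.0024 ≥ f_y/E_s = 0.0021, so compression steel does yield.
M_n = (A_s − A'_s) f_y (d − a/2) + A'_s f_y (d − d') = [1918980 × (785 − 111.06) + 382620 × (785 − 54)] × 10⁻⁶ = 1293.28 + 279.70 = 1572.98 kN·m.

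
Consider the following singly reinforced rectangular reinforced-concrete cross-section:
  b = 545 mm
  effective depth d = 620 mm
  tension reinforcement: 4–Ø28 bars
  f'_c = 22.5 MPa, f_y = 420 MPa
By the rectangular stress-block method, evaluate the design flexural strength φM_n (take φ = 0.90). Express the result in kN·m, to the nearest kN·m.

A_s = 4 × 616 = 2464 mm².
T = A_s f_y = 2464 × 420 = 1034880 N = 1034.88 kN.
From C = T: a = T/(0.85 f'_c b) = 1034880/(0.85 × 22.5 × 545) = 99.29 mm.
M_n = T(d − a/2) = 1034.88 kN × (620 − 49.645) mm = 590.25 kN·m.
φM_n = 0.90 × 590.25 = 531.23 kN·m.

φM_n ≈ 531 kN·m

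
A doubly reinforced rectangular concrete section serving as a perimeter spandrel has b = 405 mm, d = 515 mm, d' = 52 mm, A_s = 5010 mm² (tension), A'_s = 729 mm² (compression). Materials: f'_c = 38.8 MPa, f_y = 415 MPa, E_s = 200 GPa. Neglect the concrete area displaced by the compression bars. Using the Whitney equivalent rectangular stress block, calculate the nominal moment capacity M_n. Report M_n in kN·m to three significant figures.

M_n ≈ 937 kN·m

Assume both tension and compression steel yield.
Net tension couple steel: A_s − A'_s = 4281 mm².
a = (A_s − A'_s) f_y / (0.85 f'_c b) = 1776615/(0.85 × 38.8 × 405) = 133.01 mm.
c = a/β₁ = 133.01/0.773 = 172.07 mm; ε'_s = 0.003(c − d')/c = 0.0021 ≥ f_y/E_s = 0.0021, so compression steel does yield.
M_n = (A_s − A'_s) f_y (d − a/2) + A'_s f_y (d − d') = [1776615 × (515 − 66.505) + 302535 × (515 − 52)] × 10⁻⁶ = 796.80 + 140.07 = 936.87 kN·m.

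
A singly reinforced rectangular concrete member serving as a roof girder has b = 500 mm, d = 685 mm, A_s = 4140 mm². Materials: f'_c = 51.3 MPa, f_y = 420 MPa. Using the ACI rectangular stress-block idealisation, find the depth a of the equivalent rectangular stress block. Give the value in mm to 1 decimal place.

T = A_s f_y = 4140 × 420 = 1738800 N = 1738.8 kN.
Setting C = 0.85 f'_c a b equal to T: a = 1738800/(0.85 × 51.3 × 500) = 79.8 mm.

a ≈ 79.8 mm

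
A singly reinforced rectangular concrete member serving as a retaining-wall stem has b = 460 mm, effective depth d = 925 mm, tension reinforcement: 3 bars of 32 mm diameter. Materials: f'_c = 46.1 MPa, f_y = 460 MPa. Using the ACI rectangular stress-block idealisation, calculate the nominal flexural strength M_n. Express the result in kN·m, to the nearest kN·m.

M_n ≈ 992 kN·m

A_s = 3 × 804 = 2412 mm².
T = A_s f_y = 2412 × 460 = 1109520 N = 1109.52 kN.
From C = T: a = T/(0.85 f'_c b) = 1109520/(0.85 × 46.1 × 460) = 61.55 mm.
M_n = T(d − a/2) = 1109.52 kN × (925 − 30.775) mm = 992.16 kN·m.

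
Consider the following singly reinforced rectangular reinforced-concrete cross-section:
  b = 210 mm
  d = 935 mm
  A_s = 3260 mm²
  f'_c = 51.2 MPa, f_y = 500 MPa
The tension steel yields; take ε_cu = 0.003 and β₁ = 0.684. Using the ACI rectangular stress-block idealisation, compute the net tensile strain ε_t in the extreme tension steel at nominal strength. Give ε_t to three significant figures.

a = A_s f_y/(0.85 f'_c b) = 178.35 mm.
β₁ = 0.684, so c = a/β₁ = 178.35/0.684 = 260.75 mm.
From the linear strain diagram with ε_cu = 0.003: ε_t = 0.003 (d − c)/c = 0.003 × (935 − 260.75)/260.75 = 0.00776.
Since ε_t ≥ 0.005, the section is tension-controlled.

ε_t ≈ 0.00776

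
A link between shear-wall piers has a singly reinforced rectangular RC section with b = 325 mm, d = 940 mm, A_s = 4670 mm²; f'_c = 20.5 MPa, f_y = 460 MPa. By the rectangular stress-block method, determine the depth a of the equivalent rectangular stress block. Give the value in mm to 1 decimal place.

T = A_s f_y = 4670 × 460 = 2148200 N = 2148.2 kN.
Setting C = 0.85 f'_c a b equal to T: a = 2148200/(0.85 × 20.5 × 325) = 379.3 mm.

a ≈ 379.3 mm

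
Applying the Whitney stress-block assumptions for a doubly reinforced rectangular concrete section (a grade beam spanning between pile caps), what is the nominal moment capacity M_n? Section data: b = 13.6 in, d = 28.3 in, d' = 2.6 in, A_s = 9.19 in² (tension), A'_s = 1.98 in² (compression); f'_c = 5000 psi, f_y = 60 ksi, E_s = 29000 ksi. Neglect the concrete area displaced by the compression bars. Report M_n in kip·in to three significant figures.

M_n ≈ 13700 kip·in

Assume both steels yield.
a = (A_s − A'_s) f_y/(0.85 f'_c b) = (9.19 − 1.98) × 60/(0.85 × 5 × 13.6) = 7.484 in.
c = a/β₁ = 7.484/0.8 = 9.355 in; ε'_s = 0.003(c − d')/c = 0.0022 ≥ ε_y = 0.0021, so the compression steel yields.
M_n = (A_s − A'_s) f_y (d − a/2) + A'_s f_y (d − d') = 432.6 × (28.3 − 3.742) + 118.8 × (28.3 − 2.6) = 10623.8 + 3053.2 = 13677.0 kip·in.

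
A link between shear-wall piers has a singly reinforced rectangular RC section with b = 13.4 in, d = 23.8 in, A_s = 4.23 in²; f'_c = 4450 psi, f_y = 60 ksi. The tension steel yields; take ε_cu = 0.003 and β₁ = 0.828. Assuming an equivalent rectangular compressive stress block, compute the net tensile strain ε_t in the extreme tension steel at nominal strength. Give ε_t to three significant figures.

ε_t ≈ 0.00881

a = A_s f_y/(0.85 f'_c b) = 5.007 in.
β₁ = 0.828, so c = a/β₁ = 5.007/0.828 = 6.047 in.
From the linear strain diagram with ε_cu = 0.003: ε_t = 0.003 (d − c)/c = 0.003 × (23.8 − 6.047)/6.047 = 0.00881.
Since ε_t ≥ 0.005, the section is tension-controlled.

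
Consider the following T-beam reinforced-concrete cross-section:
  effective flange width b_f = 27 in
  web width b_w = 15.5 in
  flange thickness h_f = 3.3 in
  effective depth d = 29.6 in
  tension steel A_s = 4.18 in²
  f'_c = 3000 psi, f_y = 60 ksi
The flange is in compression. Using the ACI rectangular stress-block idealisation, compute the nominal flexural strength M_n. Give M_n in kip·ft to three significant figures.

M_n ≈ 580 kip·ft

Tension: T = A_s f_y = 4.18 × 60 = 250.8 kips.
Try a within the flange: a = T/(0.85 f'_c b_f) = 250.8/(0.85 × 3 × 27) = 3.643 in.
a = 3.643 > h_f = 3.3 in: the block extends into the web. Split into flange-overhang and web parts.
C_f = 0.85 f'_c (b_f − b_w) h_f = 0.85 × 3 × (27 − 15.5) × 3.3 = 96.8 kips.
Remaining web compression depth: a_w = (T − C_f)/(0.85 f'_c b_w) = (250.8 − 96.8)/(0.85 × 3 × 15.5) = 3.896 in.
M_n = C_f(d − h_f/2) + (T − C_f)(d − a_w/2) = 96.8 × (29.6 − 1.65) + 154 × (29.6 − 1.948) = 2705.6 + 4258.4 = 6964.0 kip·in.
M_n = 6964.0/12 = 580.33 kip·ft.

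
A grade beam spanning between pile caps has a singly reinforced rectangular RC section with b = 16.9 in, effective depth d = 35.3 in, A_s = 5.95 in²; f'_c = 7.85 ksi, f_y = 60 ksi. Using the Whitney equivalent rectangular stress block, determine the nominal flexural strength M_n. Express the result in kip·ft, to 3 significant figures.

M_n ≈ 1000 kip·ft

T = A_s f_y = 5.95 × 60 = 357 kips.
a = T/(0.85 f'_c b) = 357/(0.85 × 7.85 × 16.9) = 3.166 in.
M_n = T(d − a/2) = 357 × (35.3 − 1.583) = 12037.0 kip·in = 12037.0/12 = 1003.08 kip·ft.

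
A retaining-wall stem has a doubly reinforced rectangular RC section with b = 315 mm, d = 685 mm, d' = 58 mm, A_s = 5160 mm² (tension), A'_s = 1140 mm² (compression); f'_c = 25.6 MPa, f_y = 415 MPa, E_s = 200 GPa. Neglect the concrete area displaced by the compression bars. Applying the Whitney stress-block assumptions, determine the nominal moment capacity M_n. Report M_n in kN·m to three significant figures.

M_n ≈ 1240 kN·m

Assume both tension and compression steel yield.
Net tension couple steel: A_s − A'_s = 4020 mm².
a = (A_s − A'_s) f_y / (0.85 f'_c b) = 1668300/(0.85 × 25.6 × 315) = 243.39 mm.
c = a/β₁ = 243.39/0.85 = 286.34 mm; ε'_s = 0.003(c − d')/c = 0.0024 ≥ f_y/E_s = 0.0021, so compression steel does yield.
M_n = (A_s − A'_s) f_y (d − a/2) + A'_s f_y (d − d') = [1668300 × (685 − 121.695) + 473100 × (685 − 58)] × 10⁻⁶ = 939.76 + 296.63 = 1236.39 kN·m.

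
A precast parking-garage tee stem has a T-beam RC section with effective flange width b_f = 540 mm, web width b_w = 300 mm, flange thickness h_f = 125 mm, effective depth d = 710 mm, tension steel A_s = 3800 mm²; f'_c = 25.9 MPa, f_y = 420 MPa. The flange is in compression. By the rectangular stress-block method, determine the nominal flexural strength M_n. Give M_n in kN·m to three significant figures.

M_n ≈ 1030 kN·m

Tension: T = A_s f_y = 3800 × 420 = 1596000 N.
Try a within the flange: a = T/(0.85 f'_c b_f) = 1596000/(0.85 × 25.9 × 540) = 134.25 mm.
a = 134.25 > h_f = 125 mm: the block extends into the web. Split into flange-overhang and web parts.
C_f = 0.85 f'_c (b_f − b_w) h_f = 0.85 × 25.9 × (540 − 300) × 125 = 660450 N.
Remaining web compression depth: a_w = (T − C_f)/(0.85 f'_c b_w) = (1596000 − 660450)/(0.85 × 25.9 × 300) = 141.65 mm.
M_n = C_f(d − h_f/2) + (T − C_f)(d − a_w/2) = 660450 × (710 − 62.5) + 935550 × (710 − 70.825) = 427.64 + 597.98 = 1025.62 × 10⁶ N·mm.
M_n = 1025.62 kN·m.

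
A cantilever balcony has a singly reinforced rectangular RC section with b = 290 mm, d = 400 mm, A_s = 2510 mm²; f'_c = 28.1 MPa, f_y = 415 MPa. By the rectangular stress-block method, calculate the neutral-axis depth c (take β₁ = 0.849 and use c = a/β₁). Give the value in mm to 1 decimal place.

c ≈ 177.1 mm

T = A_s f_y = 2510 × 415 = 1041650 N = 1041.65 kN.
Setting C = 0.85 f'_c a b equal to T: a = 1041650/(0.85 × 28.1 × 290) = 150.383 mm.
With β₁ = 0.849, c = a/β₁ = 150.383/0.849 = 177.1 mm.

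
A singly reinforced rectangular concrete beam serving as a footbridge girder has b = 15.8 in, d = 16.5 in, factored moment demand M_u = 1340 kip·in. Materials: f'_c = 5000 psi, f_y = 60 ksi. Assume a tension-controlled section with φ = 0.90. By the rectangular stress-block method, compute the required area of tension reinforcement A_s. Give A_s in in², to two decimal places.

A_s ≈ 1.57 in²

M_n = M_u/φ = 1340/0.90 = 1488.89 kip·in.
From M_n = 0.85 f'_c a b (d − a/2):
a = d − √(d² − 2M_n/(0.85 f'_c b)) = 16.5 − √(16.5² − 2 × 1488.89/(0.85 × 5 × 15.8)) = 1.403 in.
A_s = 0.85 f'_c a b / f_y = 0.85 × 5 × 1.403 × 15.8 / 60 = 1.570 in².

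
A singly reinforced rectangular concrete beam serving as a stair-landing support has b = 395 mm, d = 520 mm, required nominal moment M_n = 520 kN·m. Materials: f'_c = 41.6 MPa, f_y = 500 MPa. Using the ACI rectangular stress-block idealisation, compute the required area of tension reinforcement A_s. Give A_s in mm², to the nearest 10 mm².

A_s ≈ 2160 mm²

With M_n = 0.85 f'_c a b (d − a/2), solve the quadratic for a:
a = d − √(d² − 2M_n/(0.85 f'_c b)) = 520 − √(520² − 2 × 520×10⁶/(0.85 × 41.6 × 395)) = 77.35 mm.
A_s = 0.85 f'_c a b / f_y = 0.85 × 41.6 × 77.35 × 395 / 500 = 2160.7 mm².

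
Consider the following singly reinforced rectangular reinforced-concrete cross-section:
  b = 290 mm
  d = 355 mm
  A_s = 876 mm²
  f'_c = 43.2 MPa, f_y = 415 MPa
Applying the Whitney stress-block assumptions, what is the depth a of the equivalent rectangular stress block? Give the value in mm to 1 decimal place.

a ≈ 34.1 mm

T = A_s f_y = 876 × 415 = 363540 N = 363.54 kN.
Setting C = 0.85 f'_c a b equal to T: a = 363540/(0.85 × 43.2 × 290) = 34.1 mm.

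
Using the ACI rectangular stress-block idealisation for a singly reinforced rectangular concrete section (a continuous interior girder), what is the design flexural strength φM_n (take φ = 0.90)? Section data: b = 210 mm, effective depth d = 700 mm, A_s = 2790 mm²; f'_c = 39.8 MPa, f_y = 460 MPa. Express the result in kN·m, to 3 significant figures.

T = A_s f_y = 2790 × 460 = 1283400 N = 1283.4 kN.
From C = T: a = T/(0.85 f'_c b) = 1283400/(0.85 × 39.8 × 210) = 180.65 mm.
M_n = T(d − a/2) = 1283.4 kN × (700 − 90.325) mm = 782.46 kN·m.
φM_n = 0.90 × 782.46 = 704.21 kN·m.

φM_n ≈ 704 kN·m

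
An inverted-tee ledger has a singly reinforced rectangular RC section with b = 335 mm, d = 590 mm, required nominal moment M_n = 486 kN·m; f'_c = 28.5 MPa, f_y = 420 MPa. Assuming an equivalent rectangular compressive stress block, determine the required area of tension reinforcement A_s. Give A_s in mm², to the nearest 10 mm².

A_s ≈ 2170 mm²

With M_n = 0.85 f'_c a b (d − a/2), solve the quadratic for a:
a = d − √(d² − 2M_n/(0.85 f'_c b)) = 590 − √(590² − 2 × 486×10⁶/(0.85 × 28.5 × 335)) = 112.16 mm.
A_s = 0.85 f'_c a b / f_y = 0.85 × 28.5 × 112.16 × 335 / 420 = 2167.2 mm².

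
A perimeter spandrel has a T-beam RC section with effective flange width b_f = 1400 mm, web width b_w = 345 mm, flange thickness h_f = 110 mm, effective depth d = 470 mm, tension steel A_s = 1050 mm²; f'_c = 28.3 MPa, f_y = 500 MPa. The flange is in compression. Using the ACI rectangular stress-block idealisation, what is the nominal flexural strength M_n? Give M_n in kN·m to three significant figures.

M_n ≈ 243 kN·m

Tension: T = A_s f_y = 1050 × 500 = 525000 N.
Try a within the flange: a = T/(0.85 f'_c b_f) = 525000/(0.85 × 28.3 × 1400) = 15.59 mm.
Since a = 15.59 ≤ h_f = 110 mm, the stress block lies entirely in the flange; analyse as a rectangular beam of width b_f.
M_n = T(d − a/2) = 525000 × (470 − 7.795) = 242.66 × 10⁶ N·mm.
M_n = 242.66 kN·m.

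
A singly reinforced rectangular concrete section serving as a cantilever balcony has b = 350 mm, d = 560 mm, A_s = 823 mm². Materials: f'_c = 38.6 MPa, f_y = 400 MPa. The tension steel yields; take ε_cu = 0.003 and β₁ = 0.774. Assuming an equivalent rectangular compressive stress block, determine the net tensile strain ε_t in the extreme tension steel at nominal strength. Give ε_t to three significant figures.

ε_t ≈ 0.0424

a = A_s f_y/(0.85 f'_c b) = 28.67 mm.
β₁ = 0.774, so c = a/β₁ = 28.67/0.774 = 37.04 mm.
From the linear strain diagram with ε_cu = 0.003: ε_t = 0.003 (d − c)/c = 0.003 × (560 − 37.04)/37.04 = 0.0424.
Since ε_t ≥ 0.005, the section is tension-controlled.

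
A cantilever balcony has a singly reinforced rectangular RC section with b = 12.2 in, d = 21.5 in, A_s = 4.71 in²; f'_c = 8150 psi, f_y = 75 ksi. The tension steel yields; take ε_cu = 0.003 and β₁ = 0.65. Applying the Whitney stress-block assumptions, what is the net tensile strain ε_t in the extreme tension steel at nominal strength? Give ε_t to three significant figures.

a = A_s f_y/(0.85 f'_c b) = 4.180 in.
β₁ = 0.65, so c = a/β₁ = 4.180/0.65 = 6.431 in.
From the linear strain diagram with ε_cu = 0.003: ε_t = 0.003 (d − c)/c = 0.003 × (21.5 − 6.431)/6.431 = 0.00703.
Since ε_t ≥ 0.005, the section is tension-controlled.

ε_t ≈ 0.00703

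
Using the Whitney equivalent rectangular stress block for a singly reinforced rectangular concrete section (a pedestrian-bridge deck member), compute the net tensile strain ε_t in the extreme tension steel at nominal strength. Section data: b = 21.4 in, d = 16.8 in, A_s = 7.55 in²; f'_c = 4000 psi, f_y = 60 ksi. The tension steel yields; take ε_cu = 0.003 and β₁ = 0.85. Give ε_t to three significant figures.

a = A_s f_y/(0.85 f'_c b) = 6.226 in.
β₁ = 0.85, so c = a/β₁ = 6.226/0.85 = 7.325 in.
From the linear strain diagram with ε_cu = 0.003: ε_t = 0.003 (d − c)/c = 0.003 × (16.8 − 7.325)/7.325 = 0.00388.
ε_t < 0.004 — the section is over-reinforced for flexure under ACI limits.

ε_t ≈ 0.00388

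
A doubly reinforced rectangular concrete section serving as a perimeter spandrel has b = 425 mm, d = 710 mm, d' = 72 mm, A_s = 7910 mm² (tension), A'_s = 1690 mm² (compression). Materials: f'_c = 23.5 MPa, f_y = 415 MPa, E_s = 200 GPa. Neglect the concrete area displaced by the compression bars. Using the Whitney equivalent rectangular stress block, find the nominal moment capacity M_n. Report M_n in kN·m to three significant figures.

Assume both tension and compression steel yield.
Net tension couple steel: A_s − A'_s = 6220 mm².
a = (A_s − A'_s) f_y / (0.85 f'_c b) = 2581300/(0.85 × 23.5 × 425) = 304.06 mm.
c = a/β₁ = 304.06/0.85 = 357.72 mm; ε'_s = 0.003(c − d')/c = 0.0024 ≥ f_y/E_s = 0.0021, so compression steel does yield.
M_n = (A_s − A'_s) f_y (d − a/2) + A'_s f_y (d − d') = [2581300 × (710 − 152.03) + 701350 × (710 − 72)] × 10⁻⁶ = 1440.29 + 447.46 = 1887.75 kN·m.

M_n ≈ 1890 kN·m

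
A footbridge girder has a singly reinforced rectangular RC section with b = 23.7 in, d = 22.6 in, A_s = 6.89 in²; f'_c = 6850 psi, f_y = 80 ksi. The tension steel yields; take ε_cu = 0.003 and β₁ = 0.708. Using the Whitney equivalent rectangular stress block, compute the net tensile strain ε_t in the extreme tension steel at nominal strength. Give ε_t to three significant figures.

ε_t ≈ 0.00902

a = A_s f_y/(0.85 f'_c b) = 3.994 in.
β₁ = 0.708, so c = a/β₁ = 3.994/0.708 = 5.641 in.
From the linear strain diagram with ε_cu = 0.003: ε_t = 0.003 (d − c)/c = 0.003 × (22.6 − 5.641)/5.641 = 0.00902.
Since ε_t ≥ 0.005, the section is tension-controlled.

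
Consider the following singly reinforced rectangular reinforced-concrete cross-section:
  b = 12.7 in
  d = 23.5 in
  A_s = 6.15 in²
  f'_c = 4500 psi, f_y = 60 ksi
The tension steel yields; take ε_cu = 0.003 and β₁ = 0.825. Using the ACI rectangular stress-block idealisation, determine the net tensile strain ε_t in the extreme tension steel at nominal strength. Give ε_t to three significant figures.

a = A_s f_y/(0.85 f'_c b) = 7.596 in.
β₁ = 0.825, so c = a/β₁ = 7.596/0.825 = 9.207 in.
From the linear strain diagram with ε_cu = 0.003: ε_t = 0.003 (d − c)/c = 0.003 × (23.5 − 9.207)/9.207 = 0.00466.
ε_t is between 0.004 and 0.005 — transition zone.

ε_t ≈ 0.00466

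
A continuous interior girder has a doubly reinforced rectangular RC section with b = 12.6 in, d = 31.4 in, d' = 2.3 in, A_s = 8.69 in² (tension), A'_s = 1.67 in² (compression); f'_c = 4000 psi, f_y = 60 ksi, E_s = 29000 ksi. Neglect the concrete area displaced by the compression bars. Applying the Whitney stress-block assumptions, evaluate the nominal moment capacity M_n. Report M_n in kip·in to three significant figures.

M_n ≈ 14100 kip·in

Assume both steels yield.
a = (A_s − A'_s) f_y/(0.85 f'_c b) = (8.69 − 1.67) × 60/(0.85 × 4 × 12.6) = 9.832 in.
c = a/β₁ = 9.832/0.85 = 11.567 in; ε'_s = 0.003(c − d')/c = 0.0024 ≥ ε_y = 0.0021, so the compression steel yields.
M_n = (A_s − A'_s) f_y (d − a/2) + A'_s f_y (d − d') = 421.2 × (31.4 − 4.916) + 100.2 × (31.4 − 2.3) = 11155.1 + 2915.8 = 14070.9 kip·in.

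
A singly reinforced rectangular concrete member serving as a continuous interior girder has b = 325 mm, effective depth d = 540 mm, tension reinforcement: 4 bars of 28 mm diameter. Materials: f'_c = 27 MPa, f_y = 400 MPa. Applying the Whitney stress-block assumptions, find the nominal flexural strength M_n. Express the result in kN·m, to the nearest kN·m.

A_s = 4 × 616 = 2464 mm².
T = A_s f_y = 2464 × 400 = 985600 N = 985.6 kN.
From C = T: a = T/(0.85 f'_c b) = 985600/(0.85 × 27 × 325) = 132.14 mm.
M_n = T(d − a/2) = 985.6 kN × (540 − 66.07) mm = 467.11 kN·m.

M_n ≈ 467 kN·m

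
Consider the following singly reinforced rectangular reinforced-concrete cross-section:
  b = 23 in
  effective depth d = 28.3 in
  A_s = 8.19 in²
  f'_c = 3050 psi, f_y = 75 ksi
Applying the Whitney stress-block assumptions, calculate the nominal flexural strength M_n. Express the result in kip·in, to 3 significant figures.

T = A_s f_y = 8.19 × 75 = 614.25 kips.
a = T/(0.85 f'_c b) = 614.25/(0.85 × 3.05 × 23) = 10.301 in.
M_n = T(d − a/2) = 614.25 × (28.3 − 5.1505) = 14219.6 kip·in.

M_n ≈ 14200 kip·in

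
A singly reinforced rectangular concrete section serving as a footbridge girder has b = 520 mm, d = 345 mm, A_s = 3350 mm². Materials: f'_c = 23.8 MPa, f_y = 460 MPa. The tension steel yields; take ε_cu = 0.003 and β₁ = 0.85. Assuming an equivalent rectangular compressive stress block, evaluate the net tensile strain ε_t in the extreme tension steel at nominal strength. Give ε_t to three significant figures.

a = A_s f_y/(0.85 f'_c b) = 146.49 mm.
β₁ = 0.85, so c = a/β₁ = 146.49/0.85 = 172.34 mm.
From the linear strain diagram with ε_cu = 0.003: ε_t = 0.003 (d − c)/c = 0.003 × (345 − 172.34)/172.34 = 0.00301.
ε_t < 0.004 — the section is over-reinforced for flexure under ACI limits.

ε_t ≈ 0.00301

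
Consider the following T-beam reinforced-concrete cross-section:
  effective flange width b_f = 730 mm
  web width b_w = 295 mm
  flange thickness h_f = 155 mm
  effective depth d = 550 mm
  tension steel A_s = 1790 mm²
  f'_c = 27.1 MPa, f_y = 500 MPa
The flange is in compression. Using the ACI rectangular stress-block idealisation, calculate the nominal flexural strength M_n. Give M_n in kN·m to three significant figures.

Tension: T = A_s f_y = 1790 × 500 = 895000 N.
Try a within the flange: a = T/(0.85 f'_c b_f) = 895000/(0.85 × 27.1 × 730) = 53.22 mm.
Since a = 53.22 ≤ h_f = 155 mm, the stress block lies entirely in the flange; analyse as a rectangular beam of width b_f.
M_n = T(d − a/2) = 895000 × (550 − 26.61) = 468.43 × 10⁶ N·mm.
M_n = 468.43 kN·m.

M_n ≈ 468 kN·m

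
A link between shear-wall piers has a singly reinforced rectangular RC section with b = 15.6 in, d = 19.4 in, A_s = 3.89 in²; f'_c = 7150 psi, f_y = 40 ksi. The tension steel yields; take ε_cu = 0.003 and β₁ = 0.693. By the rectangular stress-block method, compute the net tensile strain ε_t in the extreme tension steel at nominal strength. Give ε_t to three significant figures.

a = A_s f_y/(0.85 f'_c b) = 1.641 in.
β₁ = 0.693, so c = a/β₁ = 1.641/0.693 = 2.368 in.
From the linear strain diagram with ε_cu = 0.003: ε_t = 0.003 (d − c)/c = 0.003 × (19.4 − 2.368)/2.368 = 0.0216.
Since ε_t ≥ 0.005, the section is tension-controlled.

ε_t ≈ 0.0216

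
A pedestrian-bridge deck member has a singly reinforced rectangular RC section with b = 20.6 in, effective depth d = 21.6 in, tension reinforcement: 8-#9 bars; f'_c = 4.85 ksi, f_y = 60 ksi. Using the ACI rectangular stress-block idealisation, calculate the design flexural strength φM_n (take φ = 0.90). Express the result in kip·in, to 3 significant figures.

φM_n ≈ 8110 kip·in

A_s = 8 × 1 = 8 in².
T = A_s f_y = 8 × 60 = 480 kips.
a = T/(0.85 f'_c b) = 480/(0.85 × 4.85 × 20.6) = 5.652 in.
M_n = T(d − a/2) = 480 × (21.6 − 2.826) = 9011.5 kip·in.
φM_n = 0.90 × 9011.5 = 8110.4 kip·in.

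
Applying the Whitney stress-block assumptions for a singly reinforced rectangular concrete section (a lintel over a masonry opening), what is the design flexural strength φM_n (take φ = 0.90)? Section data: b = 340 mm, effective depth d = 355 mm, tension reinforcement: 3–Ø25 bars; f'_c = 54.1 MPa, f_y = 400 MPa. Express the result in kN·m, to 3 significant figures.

φM_n ≈ 178 kN·m

A_s = 3 × 491 = 1473 mm².
T = A_s f_y = 1473 × 400 = 589200 N = 589.2 kN.
From C = T: a = T/(0.85 f'_c b) = 589200/(0.85 × 54.1 × 340) = 37.68 mm.
M_n = T(d − a/2) = 589.2 kN × (355 − 18.84) mm = 198.07 kN·m.
φM_n = 0.90 × 198.07 = 178.26 kN·m.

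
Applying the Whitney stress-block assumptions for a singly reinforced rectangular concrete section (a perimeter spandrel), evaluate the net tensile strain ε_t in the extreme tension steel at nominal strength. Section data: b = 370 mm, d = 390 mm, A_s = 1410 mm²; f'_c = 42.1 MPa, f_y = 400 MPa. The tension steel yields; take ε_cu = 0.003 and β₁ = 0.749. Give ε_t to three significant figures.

ε_t ≈ 0.0176

a = A_s f_y/(0.85 f'_c b) = 42.60 mm.
β₁ = 0.749, so c = a/β₁ = 42.60/0.749 = 56.88 mm.
From the linear strain diagram with ε_cu = 0.003: ε_t = 0.003 (d − c)/c = 0.003 × (390 − 56.88)/56.88 = 0.0176.
Since ε_t ≥ 0.005, the section is tension-controlled.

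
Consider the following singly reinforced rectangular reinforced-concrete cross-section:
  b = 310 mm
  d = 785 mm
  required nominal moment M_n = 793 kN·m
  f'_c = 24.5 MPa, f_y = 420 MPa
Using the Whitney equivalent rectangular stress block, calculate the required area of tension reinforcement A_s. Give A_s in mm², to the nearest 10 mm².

A_s ≈ 2710 mm²

With M_n = 0.85 f'_c a b (d − a/2), solve the quadratic for a:
a = d − √(d² − 2M_n/(0.85 f'_c b)) = 785 − √(785² − 2 × 793×10⁶/(0.85 × 24.5 × 310)) = 176.27 mm.
A_s = 0.85 f'_c a b / f_y = 0.85 × 24.5 × 176.27 × 310 / 420 = 2709.4 mm².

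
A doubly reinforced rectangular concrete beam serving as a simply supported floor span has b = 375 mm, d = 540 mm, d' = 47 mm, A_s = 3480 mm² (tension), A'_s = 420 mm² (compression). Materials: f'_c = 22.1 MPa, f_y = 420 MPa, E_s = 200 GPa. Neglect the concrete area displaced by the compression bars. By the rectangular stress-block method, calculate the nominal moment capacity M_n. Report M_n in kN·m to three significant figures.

M_n ≈ 664 kN·m

Assume both tension and compression steel yield.
Net tension couple steel: A_s − A'_s = 3060 mm².
a = (A_s − A'_s) f_y / (0.85 f'_c b) = 1285200/(0.85 × 22.1 × 375) = 182.44 mm.
c = a/β₁ = 182.44/0.85 = 214.64 mm; ε'_s = 0.003(c − d')/c = 0.0023 ≥ f_y/E_s = 0.0021, so compression steel does yield.
M_n = (A_s − A'_s) f_y (d − a/2) + A'_s f_y (d − d') = [1285200 × (540 − 91.22) + 176400 × (540 − 47)] × 10⁻⁶ = 576.77 + 86.97 = 663.74 kN·m.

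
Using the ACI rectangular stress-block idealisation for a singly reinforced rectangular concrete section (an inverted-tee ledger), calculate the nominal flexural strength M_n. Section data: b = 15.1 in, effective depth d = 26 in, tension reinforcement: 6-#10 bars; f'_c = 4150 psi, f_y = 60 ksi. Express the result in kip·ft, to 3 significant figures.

A_s = 6 × 1.27 = 7.62 in².
T = A_s f_y = 7.62 × 60 = 457.2 kips.
a = T/(0.85 f'_c b) = 457.2/(0.85 × 4.15 × 15.1) = 8.583 in.
M_n = T(d − a/2) = 457.2 × (26 − 4.2915) = 9925.1 kip·in = 9925.1/12 = 827.09 kip·ft.

M_n ≈ 827 kip·ft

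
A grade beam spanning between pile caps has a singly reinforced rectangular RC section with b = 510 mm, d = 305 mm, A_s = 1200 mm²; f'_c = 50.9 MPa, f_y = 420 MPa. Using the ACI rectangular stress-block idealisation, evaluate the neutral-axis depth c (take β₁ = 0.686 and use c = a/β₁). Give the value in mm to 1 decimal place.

T = A_s f_y = 1200 × 420 = 504000 N = 504 kN.
Setting C = 0.85 f'_c a b equal to T: a = 504000/(0.85 × 50.9 × 510) = 22.841 mm.
With β₁ = 0.686, c = a/β₁ = 22.841/0.686 = 33.3 mm.

c ≈ 33.3 mm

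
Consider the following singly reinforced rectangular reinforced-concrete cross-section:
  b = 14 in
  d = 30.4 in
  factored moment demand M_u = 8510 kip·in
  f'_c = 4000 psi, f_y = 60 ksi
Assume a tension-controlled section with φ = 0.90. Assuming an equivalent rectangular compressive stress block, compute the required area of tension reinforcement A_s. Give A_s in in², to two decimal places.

M_n = M_u/φ = 8510/0.90 = 9455.56 kip·in.
From M_n = 0.85 f'_c a b (d − a/2):
a = d − √(d² − 2M_n/(0.85 f'_c b)) = 30.4 − √(30.4² − 2 × 9455.56/(0.85 × 4 × 14)) = 7.446 in.
A_s = 0.85 f'_c a b / f_y = 0.85 × 4 × 7.446 × 14 / 60 = 5.907 in².

A_s ≈ 5.91 in²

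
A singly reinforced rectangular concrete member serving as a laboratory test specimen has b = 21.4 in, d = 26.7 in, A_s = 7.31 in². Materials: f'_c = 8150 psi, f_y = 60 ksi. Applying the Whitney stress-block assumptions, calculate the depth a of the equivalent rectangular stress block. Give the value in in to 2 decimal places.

T = A_s f_y = 7.31 × 60 = 438.6 kips.
a = T/(0.85 f'_c b) = 438.6/(0.85 × 8.15 × 21.4) = 2.96 in.

a ≈ 2.96 in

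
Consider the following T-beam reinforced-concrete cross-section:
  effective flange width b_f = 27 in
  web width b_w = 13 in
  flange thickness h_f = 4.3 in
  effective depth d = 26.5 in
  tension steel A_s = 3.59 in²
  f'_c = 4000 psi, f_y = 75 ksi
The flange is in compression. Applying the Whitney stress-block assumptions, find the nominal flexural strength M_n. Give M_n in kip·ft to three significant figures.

Tension: T = A_s f_y = 3.59 × 75 = 269.25 kips.
Try a within the flange: a = T/(0.85 f'_c b_f) = 269.25/(0.85 × 4 × 27) = 2.933 in.
Since a = 2.933 ≤ h_f = 4.3 in, the stress block lies entirely in the flange; analyse as a rectangular beam of width b_f.
M_n = T(d − a/2) = 269.25 × (26.5 − 1.4665) = 6740.3 kip·in.
M_n = 6740.3/12 = 561.69 kip·ft.

M_n ≈ 562 kip·ft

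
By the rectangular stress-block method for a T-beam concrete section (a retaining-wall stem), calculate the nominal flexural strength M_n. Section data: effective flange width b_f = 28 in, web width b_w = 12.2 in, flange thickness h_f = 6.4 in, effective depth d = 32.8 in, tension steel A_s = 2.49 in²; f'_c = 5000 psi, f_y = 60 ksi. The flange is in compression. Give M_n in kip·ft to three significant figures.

Tension: T = A_s f_y = 2.49 × 60 = 149.4 kips.
Try a within the flange: a = T/(0.85 f'_c b_f) = 149.4/(0.85 × 5 × 28) = 1.255 in.
Since a = 1.255 ≤ h_f = 6.4 in, the stress block lies entirely in the flange; analyse as a rectangular beam of width b_f.
M_n = T(d − a/2) = 149.4 × (32.8 − 0.6275) = 4806.6 kip·in.
M_n = 4806.6/12 = 400.55 kip·ft.

M_n ≈ 401 kip·ft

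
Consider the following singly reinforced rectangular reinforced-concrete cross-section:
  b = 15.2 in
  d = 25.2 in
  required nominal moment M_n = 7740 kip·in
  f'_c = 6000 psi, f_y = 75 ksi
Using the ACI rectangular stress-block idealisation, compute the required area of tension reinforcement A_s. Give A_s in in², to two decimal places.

A_s ≈ 4.48 in²

From M_n = 0.85 f'_c a b (d − a/2):
a = d − √(d² − 2M_n/(0.85 f'_c b)) = 25.2 − √(25.2² − 2 × 7740/(0.85 × 6 × 15.2)) = 4.335 in.
A_s = 0.85 f'_c a b / f_y = 0.85 × 6 × 4.335 × 15.2 / 75 = 4.481 in².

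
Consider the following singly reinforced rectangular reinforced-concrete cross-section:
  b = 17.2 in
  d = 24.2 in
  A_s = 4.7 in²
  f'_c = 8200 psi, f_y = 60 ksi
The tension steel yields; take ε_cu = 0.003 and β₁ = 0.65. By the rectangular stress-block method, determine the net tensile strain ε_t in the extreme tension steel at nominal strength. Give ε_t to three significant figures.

ε_t ≈ 0.0171

a = A_s f_y/(0.85 f'_c b) = 2.352 in.
β₁ = 0.65, so c = a/β₁ = 2.352/0.65 = 3.618 in.
From the linear strain diagram with ε_cu = 0.003: ε_t = 0.003 (d − c)/c = 0.003 × (24.2 − 3.618)/3.618 = 0.0171.
Since ε_t ≥ 0.005, the section is tension-controlled.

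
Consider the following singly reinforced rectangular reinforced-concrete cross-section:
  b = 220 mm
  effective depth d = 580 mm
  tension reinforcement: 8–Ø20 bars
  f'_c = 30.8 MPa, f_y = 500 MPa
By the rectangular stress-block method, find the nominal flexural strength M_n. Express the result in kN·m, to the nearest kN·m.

M_n ≈ 592 kN·m

A_s = 8 × 314 = 2512 mm².
T = A_s f_y = 2512 × 500 = 1256000 N = 1256 kN.
From C = T: a = T/(0.85 f'_c b) = 1256000/(0.85 × 30.8 × 220) = 218.07 mm.
M_n = T(d − a/2) = 1256 kN × (580 − 109.035) mm = 591.53 kN·m.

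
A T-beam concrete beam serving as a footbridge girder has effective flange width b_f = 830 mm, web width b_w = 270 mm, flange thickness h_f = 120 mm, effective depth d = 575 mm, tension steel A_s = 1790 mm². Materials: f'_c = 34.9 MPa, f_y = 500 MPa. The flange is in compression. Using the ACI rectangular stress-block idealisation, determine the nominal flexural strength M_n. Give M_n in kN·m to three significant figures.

Tension: T = A_s f_y = 1790 × 500 = 895000 N.
Try a within the flange: a = T/(0.85 f'_c b_f) = 895000/(0.85 × 34.9 × 830) = 36.35 mm.
Since a = 36.35 ≤ h_f = 120 mm, the stress block lies entirely in the flange; analyse as a rectangular beam of width b_f.
M_n = T(d − a/2) = 895000 × (575 − 18.175) = 498.36 × 10⁶ N·mm.
M_n = 498.36 kN·m.

M_n ≈ 498 kN·m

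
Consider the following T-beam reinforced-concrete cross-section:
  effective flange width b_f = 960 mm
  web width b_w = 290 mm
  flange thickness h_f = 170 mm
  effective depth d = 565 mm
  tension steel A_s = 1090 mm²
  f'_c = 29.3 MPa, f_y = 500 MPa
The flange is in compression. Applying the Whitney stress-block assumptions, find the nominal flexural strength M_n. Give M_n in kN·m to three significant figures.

M_n ≈ 302 kN·m

Tension: T = A_s f_y = 1090 × 500 = 545000 N.
Try a within the flange: a = T/(0.85 f'_c b_f) = 545000/(0.85 × 29.3 × 960) = 22.79 mm.
Since a = 22.79 ≤ h_f = 170 mm, the stress block lies entirely in the flange; analyse as a rectangular beam of width b_f.
M_n = T(d − a/2) = 545000 × (565 − 11.395) = 301.71 × 10⁶ N·mm.
M_n = 301.71 kN·m.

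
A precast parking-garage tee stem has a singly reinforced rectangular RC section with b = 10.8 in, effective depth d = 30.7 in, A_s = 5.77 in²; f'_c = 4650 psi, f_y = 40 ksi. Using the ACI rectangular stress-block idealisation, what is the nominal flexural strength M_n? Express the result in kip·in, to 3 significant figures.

T = A_s f_y = 5.77 × 40 = 230.8 kips.
a = T/(0.85 f'_c b) = 230.8/(0.85 × 4.65 × 10.8) = 5.407 in.
M_n = T(d − a/2) = 230.8 × (30.7 − 2.7035) = 6461.6 kip·in.

M_n ≈ 6460 kip·in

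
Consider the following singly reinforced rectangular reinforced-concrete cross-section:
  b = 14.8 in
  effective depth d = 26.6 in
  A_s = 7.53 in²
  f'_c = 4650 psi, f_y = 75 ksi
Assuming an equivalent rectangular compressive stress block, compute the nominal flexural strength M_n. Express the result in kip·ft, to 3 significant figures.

T = A_s f_y = 7.53 × 75 = 564.75 kips.
a = T/(0.85 f'_c b) = 564.75/(0.85 × 4.65 × 14.8) = 9.654 in.
M_n = T(d − a/2) = 564.75 × (26.6 − 4.827) = 12296.3 kip·in = 12296.3/12 = 1024.69 kip·ft.

M_n ≈ 1020 kip·ft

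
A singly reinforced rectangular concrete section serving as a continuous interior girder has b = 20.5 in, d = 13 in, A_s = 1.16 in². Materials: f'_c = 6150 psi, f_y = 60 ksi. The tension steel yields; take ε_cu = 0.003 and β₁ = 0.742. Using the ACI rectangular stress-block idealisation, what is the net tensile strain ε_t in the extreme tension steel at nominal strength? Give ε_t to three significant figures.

a = A_s f_y/(0.85 f'_c b) = 0.649 in.
β₁ = 0.742, so c = a/β₁ = 0.649/0.742 = 0.875 in.
From the linear strain diagram with ε_cu = 0.003: ε_t = 0.003 (d − c)/c = 0.003 × (13 − 0.875)/0.875 = 0.0416.
Since ε_t ≥ 0.005, the section is tension-controlled.

ε_t ≈ 0.0416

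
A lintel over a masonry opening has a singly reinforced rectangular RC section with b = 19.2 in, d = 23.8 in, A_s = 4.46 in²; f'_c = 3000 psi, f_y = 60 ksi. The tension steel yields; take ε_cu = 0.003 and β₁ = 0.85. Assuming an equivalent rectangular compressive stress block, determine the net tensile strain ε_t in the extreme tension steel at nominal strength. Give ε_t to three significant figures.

a = A_s f_y/(0.85 f'_c b) = 5.466 in.
β₁ = 0.85, so c = a/β₁ = 5.466/0.85 = 6.431 in.
From the linear strain diagram with ε_cu = 0.003: ε_t = 0.003 (d − c)/c = 0.003 × (23.8 − 6.431)/6.431 = 0.00810.
Since ε_t ≥ 0.005, the section is tension-controlled.

ε_t ≈ 0.00810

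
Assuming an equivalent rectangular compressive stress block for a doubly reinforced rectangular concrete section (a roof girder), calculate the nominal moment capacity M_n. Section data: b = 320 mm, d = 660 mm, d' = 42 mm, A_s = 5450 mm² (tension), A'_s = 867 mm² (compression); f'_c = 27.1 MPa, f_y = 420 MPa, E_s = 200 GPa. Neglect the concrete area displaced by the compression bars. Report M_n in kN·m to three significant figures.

M_n ≈ 1240 kN·m

Assume both tension and compression steel yield.
Net tension couple steel: A_s − A'_s = 4583 mm².
a = (A_s − A'_s) f_y / (0.85 f'_c b) = 1924860/(0.85 × 27.1 × 320) = 261.13 mm.
c = a/β₁ = 261.13/0.85 = 307.21 mm; ε'_s = 0.003(c − d')/c = 0.0026 ≥ f_y/E_s = 0.0021, so compression steel does yield.
M_n = (A_s − A'_s) f_y (d − a/2) + A'_s f_y (d − d') = [1924860 × (660 − 130.565) + 364140 × (660 − 42)] × 10⁻⁶ = 1019.09 + 225.04 = 1244.13 kN·m.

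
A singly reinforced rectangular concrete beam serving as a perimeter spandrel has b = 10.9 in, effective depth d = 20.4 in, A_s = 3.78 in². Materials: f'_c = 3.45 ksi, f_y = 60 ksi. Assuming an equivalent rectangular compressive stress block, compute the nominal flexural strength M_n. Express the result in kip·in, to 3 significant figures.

T = A_s f_y = 3.78 × 60 = 226.8 kips.
a = T/(0.85 f'_c b) = 226.8/(0.85 × 3.45 × 10.9) = 7.095 in.
M_n = T(d − a/2) = 226.8 × (20.4 − 3.5475) = 3822.1 kip·in.

M_n ≈ 3820 kip·in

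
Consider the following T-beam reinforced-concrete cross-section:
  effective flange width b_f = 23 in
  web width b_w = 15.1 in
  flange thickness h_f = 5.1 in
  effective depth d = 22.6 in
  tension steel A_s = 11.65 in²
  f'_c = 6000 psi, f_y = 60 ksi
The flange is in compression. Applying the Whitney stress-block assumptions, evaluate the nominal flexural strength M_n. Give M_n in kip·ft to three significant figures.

Tension: T = A_s f_y = 11.65 × 60 = 699 kips.
Try a within the flange: a = T/(0.85 f'_c b_f) = 699/(0.85 × 6 × 23) = 5.959 in.
a = 5.959 > h_f = 5.1 in: the block extends into the web. Split into flange-overhang and web parts.
C_f = 0.85 f'_c (b_f − b_w) h_f = 0.85 × 6 × (23 − 15.1) × 5.1 = 205.5 kips.
Remaining web compression depth: a_w = (T − C_f)/(0.85 f'_c b_w) = (699 − 205.5)/(0.85 × 6 × 15.1) = 6.408 in.
M_n = C_f(d − h_f/2) + (T − C_f)(d − a_w/2) = 205.5 × (22.6 − 2.55) + 493.5 × (22.6 − 3.204) = 4120.3 + 9571.9 = 13692.2 kip·in.
M_n = 13692.2/12 = 1141.02 kip·ft.

M_n ≈ 1140 kip·ft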